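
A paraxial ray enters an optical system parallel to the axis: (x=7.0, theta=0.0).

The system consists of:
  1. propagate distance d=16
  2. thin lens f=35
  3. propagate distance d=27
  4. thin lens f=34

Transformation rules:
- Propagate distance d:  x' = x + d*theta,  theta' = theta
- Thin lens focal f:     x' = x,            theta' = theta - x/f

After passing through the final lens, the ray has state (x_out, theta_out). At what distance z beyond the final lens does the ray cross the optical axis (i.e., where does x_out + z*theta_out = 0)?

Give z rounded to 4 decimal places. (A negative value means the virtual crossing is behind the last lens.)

Initial: x=7.0000 theta=0.0000
After 1 (propagate distance d=16): x=7.0000 theta=0.0000
After 2 (thin lens f=35): x=7.0000 theta=-0.2000
After 3 (propagate distance d=27): x=1.6000 theta=-0.2000
After 4 (thin lens f=34): x=1.6000 theta=-21/85 (≈-0.2471)
z_focus = -x_out/theta_out = -(1.6000)/(-21/85) = 136/21 ≈ 6.4762
Rounded to 4 decimal places: z = 6.4762

Answer: 6.4762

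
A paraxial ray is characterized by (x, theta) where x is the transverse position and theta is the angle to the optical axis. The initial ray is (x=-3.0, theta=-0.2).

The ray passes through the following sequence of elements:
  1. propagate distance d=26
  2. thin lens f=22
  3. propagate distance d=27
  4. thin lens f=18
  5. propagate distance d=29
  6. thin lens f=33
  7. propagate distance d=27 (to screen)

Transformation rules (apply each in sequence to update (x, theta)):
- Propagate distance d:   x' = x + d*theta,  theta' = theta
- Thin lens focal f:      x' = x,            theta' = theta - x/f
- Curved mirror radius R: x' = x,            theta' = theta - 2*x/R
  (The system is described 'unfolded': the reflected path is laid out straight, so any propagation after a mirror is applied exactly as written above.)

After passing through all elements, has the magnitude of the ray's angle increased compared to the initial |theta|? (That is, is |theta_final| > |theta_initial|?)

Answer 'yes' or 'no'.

Initial: x=-3.0000 theta=-0.2000
After 1 (propagate distance d=26): x=-8.2000 theta=-0.2000
After 2 (thin lens f=22): x=-8.2000 theta=19/110 (≈0.1727)
After 3 (propagate distance d=27): x=-389/110 (≈-3.5364) theta=19/110 (≈0.1727)
After 4 (thin lens f=18): x=-389/110 (≈-3.5364) theta=731/1980 (≈0.3692)
After 5 (propagate distance d=29): x=14197/1980 (≈7.1702) theta=731/1980 (≈0.3692)
After 6 (thin lens f=33): x=14197/1980 (≈7.1702) theta=4963/32670 (≈0.1519)
After 7 (propagate distance d=27 (to screen)): x=245501/21780 (≈11.2719) theta=4963/32670 (≈0.1519)
|theta_initial|=0.2000 |theta_final|=4963/32670 (≈0.1519) -> not increased

Answer: no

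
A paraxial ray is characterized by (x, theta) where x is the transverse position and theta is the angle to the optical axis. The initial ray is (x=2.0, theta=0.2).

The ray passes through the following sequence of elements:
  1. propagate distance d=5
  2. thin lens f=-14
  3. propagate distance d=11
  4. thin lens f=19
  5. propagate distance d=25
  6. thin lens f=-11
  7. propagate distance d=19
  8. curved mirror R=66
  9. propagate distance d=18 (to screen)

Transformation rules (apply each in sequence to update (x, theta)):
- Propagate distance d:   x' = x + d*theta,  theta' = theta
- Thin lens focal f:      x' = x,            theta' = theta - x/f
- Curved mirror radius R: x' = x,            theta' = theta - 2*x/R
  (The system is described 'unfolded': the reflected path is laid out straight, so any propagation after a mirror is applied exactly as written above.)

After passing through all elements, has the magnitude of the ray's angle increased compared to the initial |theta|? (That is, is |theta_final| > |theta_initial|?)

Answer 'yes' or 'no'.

Initial: x=2.0000 theta=0.2000
After 1 (propagate distance d=5): x=3.0000 theta=0.2000
After 2 (thin lens f=-14): x=3.0000 theta=29/70 (≈0.4143)
After 3 (propagate distance d=11): x=529/70 (≈7.5571) theta=29/70 (≈0.4143)
After 4 (thin lens f=19): x=529/70 (≈7.5571) theta=11/665 (≈0.0165)
After 5 (propagate distance d=25): x=10601/1330 (≈7.9707) theta=11/665 (≈0.0165)
After 6 (thin lens f=-11): x=10601/1330 (≈7.9707) theta=1549/2090 (≈0.7411)
After 7 (propagate distance d=19): x=161314/7315 (≈22.0525) theta=1549/2090 (≈0.7411)
After 8 (curved mirror R=66): x=161314/7315 (≈22.0525) theta=35191/482790 (≈0.0729)
After 9 (propagate distance d=18 (to screen)): x=1880027/80465 (≈23.3645) theta=35191/482790 (≈0.0729)
|theta_initial|=0.2000 |theta_final|=35191/482790 (≈0.0729) -> not increased

Answer: no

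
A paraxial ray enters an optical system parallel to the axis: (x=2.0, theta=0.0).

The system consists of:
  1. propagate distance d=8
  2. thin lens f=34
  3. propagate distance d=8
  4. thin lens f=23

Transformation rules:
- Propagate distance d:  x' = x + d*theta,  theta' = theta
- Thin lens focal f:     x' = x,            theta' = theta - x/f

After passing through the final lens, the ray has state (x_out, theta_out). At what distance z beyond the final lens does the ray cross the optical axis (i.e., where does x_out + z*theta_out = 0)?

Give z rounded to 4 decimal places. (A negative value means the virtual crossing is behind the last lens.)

Initial: x=2.0000 theta=0.0000
After 1 (propagate distance d=8): x=2.0000 theta=0.0000
After 2 (thin lens f=34): x=2.0000 theta=-1/17 (≈-0.0588)
After 3 (propagate distance d=8): x=26/17 (≈1.5294) theta=-1/17 (≈-0.0588)
After 4 (thin lens f=23): x=26/17 (≈1.5294) theta=-49/391 (≈-0.1253)
z_focus = -x_out/theta_out = -(26/17)/(-49/391) = 598/49 ≈ 12.2041
Rounded to 4 decimal places: z = 12.2041

Answer: 12.2041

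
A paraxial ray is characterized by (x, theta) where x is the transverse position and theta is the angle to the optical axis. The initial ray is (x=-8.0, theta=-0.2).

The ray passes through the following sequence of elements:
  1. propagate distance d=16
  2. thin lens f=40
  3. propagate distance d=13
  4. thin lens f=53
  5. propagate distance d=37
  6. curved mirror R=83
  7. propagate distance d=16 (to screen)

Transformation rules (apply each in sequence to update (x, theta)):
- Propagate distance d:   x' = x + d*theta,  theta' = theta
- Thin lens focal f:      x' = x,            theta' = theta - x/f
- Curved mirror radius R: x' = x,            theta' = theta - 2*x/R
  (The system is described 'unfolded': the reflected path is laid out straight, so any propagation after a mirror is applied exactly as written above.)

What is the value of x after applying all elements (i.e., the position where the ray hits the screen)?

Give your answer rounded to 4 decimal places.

Initial: x=-8.0000 theta=-0.2000
After 1 (propagate distance d=16): x=-11.2000 theta=-0.2000
After 2 (thin lens f=40): x=-11.2000 theta=0.0800
After 3 (propagate distance d=13): x=-10.1600 theta=0.0800
After 4 (thin lens f=53): x=-10.1600 theta=72/265 (≈0.2717)
After 5 (propagate distance d=37): x=-142/1325 (≈-0.1072) theta=72/265 (≈0.2717)
After 6 (curved mirror R=83): x=-142/1325 (≈-0.1072) theta=30164/109975 (≈0.2743)
After 7 (propagate distance d=16 (to screen)): x=470838/109975 (≈4.2813) theta=30164/109975 (≈0.2743)
Rounded to 4 decimal places: x = 4.2813

Answer: 4.2813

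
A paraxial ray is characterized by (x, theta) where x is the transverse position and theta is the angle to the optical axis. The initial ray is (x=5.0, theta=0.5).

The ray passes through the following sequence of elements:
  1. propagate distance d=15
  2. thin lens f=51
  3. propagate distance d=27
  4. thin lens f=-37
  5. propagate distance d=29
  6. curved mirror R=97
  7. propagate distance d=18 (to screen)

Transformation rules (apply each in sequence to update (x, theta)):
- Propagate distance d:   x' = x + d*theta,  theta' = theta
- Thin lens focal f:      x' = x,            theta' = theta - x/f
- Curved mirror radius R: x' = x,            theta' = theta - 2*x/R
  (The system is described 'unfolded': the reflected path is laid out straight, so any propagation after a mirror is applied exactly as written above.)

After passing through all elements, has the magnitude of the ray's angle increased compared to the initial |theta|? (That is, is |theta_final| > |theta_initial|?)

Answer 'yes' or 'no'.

Answer: no

Derivation:
Initial: x=5.0000 theta=0.5000
After 1 (propagate distance d=15): x=12.5000 theta=0.5000
After 2 (thin lens f=51): x=12.5000 theta=13/51 (≈0.2549)
After 3 (propagate distance d=27): x=659/34 (≈19.3824) theta=13/51 (≈0.2549)
After 4 (thin lens f=-37): x=659/34 (≈19.3824) theta=2939/3774 (≈0.7787)
After 5 (propagate distance d=29): x=79190/1887 (≈41.9661) theta=2939/3774 (≈0.7787)
After 6 (curved mirror R=97): x=79190/1887 (≈41.9661) theta=-10559/122026 (≈-0.0865)
After 7 (propagate distance d=18 (to screen)): x=199901/4947 (≈40.4085) theta=-10559/122026 (≈-0.0865)
|theta_initial|=0.5000 |theta_final|=10559/122026 (≈0.0865) -> not increased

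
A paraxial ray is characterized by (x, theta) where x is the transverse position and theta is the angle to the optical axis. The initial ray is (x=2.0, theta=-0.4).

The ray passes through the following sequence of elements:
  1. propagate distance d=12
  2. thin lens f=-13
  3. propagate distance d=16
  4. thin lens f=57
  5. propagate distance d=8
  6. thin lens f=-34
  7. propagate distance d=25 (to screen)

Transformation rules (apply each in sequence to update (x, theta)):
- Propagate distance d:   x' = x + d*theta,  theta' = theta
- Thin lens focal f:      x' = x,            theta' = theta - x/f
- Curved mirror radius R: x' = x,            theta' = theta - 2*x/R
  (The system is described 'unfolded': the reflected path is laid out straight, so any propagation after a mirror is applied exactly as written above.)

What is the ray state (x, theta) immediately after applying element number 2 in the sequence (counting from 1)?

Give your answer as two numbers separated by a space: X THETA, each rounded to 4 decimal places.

Answer: -2.8000 -0.6154

Derivation:
Initial: x=2.0000 theta=-0.4000
After 1 (propagate distance d=12): x=-2.8000 theta=-0.4000
After 2 (thin lens f=-13): x=-2.8000 theta=-8/13 (≈-0.6154)
Rounded to 4 decimal places: x = -2.8000, theta = -0.6154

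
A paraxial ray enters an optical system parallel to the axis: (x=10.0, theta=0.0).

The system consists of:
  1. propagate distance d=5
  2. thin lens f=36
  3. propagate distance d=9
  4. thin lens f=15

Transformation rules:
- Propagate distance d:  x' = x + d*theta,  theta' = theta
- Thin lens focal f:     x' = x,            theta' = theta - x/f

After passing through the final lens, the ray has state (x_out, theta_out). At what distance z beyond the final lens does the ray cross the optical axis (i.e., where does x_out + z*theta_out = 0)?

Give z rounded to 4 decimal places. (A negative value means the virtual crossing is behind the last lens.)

Initial: x=10.0000 theta=0.0000
After 1 (propagate distance d=5): x=10.0000 theta=0.0000
After 2 (thin lens f=36): x=10.0000 theta=-5/18 (≈-0.2778)
After 3 (propagate distance d=9): x=7.5000 theta=-5/18 (≈-0.2778)
After 4 (thin lens f=15): x=7.5000 theta=-7/9 (≈-0.7778)
z_focus = -x_out/theta_out = -(7.5000)/(-7/9) = 135/14 ≈ 9.6429
Rounded to 4 decimal places: z = 9.6429

Answer: 9.6429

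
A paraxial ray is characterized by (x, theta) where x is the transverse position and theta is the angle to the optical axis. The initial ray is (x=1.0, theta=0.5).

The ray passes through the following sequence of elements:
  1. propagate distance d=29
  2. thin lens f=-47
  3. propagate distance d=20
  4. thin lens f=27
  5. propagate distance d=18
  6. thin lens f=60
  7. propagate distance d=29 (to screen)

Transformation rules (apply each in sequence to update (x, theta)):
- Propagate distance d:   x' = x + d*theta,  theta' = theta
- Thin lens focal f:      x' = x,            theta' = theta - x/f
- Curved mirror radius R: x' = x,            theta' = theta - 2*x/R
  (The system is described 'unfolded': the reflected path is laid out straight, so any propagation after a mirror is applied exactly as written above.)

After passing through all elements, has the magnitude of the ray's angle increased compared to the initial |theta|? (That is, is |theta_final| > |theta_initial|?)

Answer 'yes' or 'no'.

Answer: yes

Derivation:
Initial: x=1.0000 theta=0.5000
After 1 (propagate distance d=29): x=15.5000 theta=0.5000
After 2 (thin lens f=-47): x=15.5000 theta=39/47 (≈0.8298)
After 3 (propagate distance d=20): x=3017/94 (≈32.0957) theta=39/47 (≈0.8298)
After 4 (thin lens f=27): x=3017/94 (≈32.0957) theta=-911/2538 (≈-0.3589)
After 5 (propagate distance d=18): x=7229/282 (≈25.6348) theta=-911/2538 (≈-0.3589)
After 6 (thin lens f=60): x=7229/282 (≈25.6348) theta=-39907/50760 (≈-0.7862)
After 7 (propagate distance d=29 (to screen)): x=143917/50760 (≈2.8352) theta=-39907/50760 (≈-0.7862)
|theta_initial|=0.5000 |theta_final|=39907/50760 (≈0.7862) -> increased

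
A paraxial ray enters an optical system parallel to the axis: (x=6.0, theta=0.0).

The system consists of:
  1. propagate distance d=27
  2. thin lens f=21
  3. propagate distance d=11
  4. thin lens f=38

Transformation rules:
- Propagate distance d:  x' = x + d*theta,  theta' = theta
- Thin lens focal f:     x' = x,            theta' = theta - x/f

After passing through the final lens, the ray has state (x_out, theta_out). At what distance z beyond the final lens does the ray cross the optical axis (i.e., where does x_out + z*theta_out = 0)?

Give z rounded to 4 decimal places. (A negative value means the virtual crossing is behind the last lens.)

Answer: 7.9167

Derivation:
Initial: x=6.0000 theta=0.0000
After 1 (propagate distance d=27): x=6.0000 theta=0.0000
After 2 (thin lens f=21): x=6.0000 theta=-2/7 (≈-0.2857)
After 3 (propagate distance d=11): x=20/7 (≈2.8571) theta=-2/7 (≈-0.2857)
After 4 (thin lens f=38): x=20/7 (≈2.8571) theta=-48/133 (≈-0.3609)
z_focus = -x_out/theta_out = -(20/7)/(-48/133) = 95/12 ≈ 7.9167
Rounded to 4 decimal places: z = 7.9167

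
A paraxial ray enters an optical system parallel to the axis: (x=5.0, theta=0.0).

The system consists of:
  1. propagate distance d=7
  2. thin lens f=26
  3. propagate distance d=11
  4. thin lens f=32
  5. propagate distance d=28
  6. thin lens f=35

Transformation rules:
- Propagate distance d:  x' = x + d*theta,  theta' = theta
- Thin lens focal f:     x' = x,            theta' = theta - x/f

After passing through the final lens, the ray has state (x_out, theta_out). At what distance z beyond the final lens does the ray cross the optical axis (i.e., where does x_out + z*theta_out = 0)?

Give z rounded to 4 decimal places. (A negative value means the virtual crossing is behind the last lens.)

Initial: x=5.0000 theta=0.0000
After 1 (propagate distance d=7): x=5.0000 theta=0.0000
After 2 (thin lens f=26): x=5.0000 theta=-5/26 (≈-0.1923)
After 3 (propagate distance d=11): x=75/26 (≈2.8846) theta=-5/26 (≈-0.1923)
After 4 (thin lens f=32): x=75/26 (≈2.8846) theta=-235/832 (≈-0.2825)
After 5 (propagate distance d=28): x=-1045/208 (≈-5.0240) theta=-235/832 (≈-0.2825)
After 6 (thin lens f=35): x=-1045/208 (≈-5.0240) theta=-809/5824 (≈-0.1389)
z_focus = -x_out/theta_out = -(-1045/208)/(-809/5824) = -29260/809 ≈ -36.1681
Rounded to 4 decimal places: z = -36.1681

Answer: -36.1681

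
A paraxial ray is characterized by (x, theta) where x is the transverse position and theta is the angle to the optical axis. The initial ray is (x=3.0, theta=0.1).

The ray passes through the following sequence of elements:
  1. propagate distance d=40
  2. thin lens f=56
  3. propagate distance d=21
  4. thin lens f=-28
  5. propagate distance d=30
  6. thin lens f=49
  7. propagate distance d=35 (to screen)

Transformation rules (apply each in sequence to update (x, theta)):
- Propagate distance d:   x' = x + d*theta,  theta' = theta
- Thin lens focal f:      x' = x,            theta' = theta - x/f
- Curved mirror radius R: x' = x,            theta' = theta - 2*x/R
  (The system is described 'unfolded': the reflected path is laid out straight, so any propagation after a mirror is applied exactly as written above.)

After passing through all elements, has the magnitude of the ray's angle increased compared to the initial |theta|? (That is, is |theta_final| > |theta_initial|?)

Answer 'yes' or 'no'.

Initial: x=3.0000 theta=0.1000
After 1 (propagate distance d=40): x=7.0000 theta=0.1000
After 2 (thin lens f=56): x=7.0000 theta=-0.0250
After 3 (propagate distance d=21): x=6.4750 theta=-0.0250
After 4 (thin lens f=-28): x=6.4750 theta=33/160 (≈0.2063)
After 5 (propagate distance d=30): x=12.6625 theta=33/160 (≈0.2063)
After 6 (thin lens f=49): x=12.6625 theta=-409/7840 (≈-0.0522)
After 7 (propagate distance d=35 (to screen)): x=12137/1120 (≈10.8366) theta=-409/7840 (≈-0.0522)
|theta_initial|=0.1000 |theta_final|=409/7840 (≈0.0522) -> not increased

Answer: no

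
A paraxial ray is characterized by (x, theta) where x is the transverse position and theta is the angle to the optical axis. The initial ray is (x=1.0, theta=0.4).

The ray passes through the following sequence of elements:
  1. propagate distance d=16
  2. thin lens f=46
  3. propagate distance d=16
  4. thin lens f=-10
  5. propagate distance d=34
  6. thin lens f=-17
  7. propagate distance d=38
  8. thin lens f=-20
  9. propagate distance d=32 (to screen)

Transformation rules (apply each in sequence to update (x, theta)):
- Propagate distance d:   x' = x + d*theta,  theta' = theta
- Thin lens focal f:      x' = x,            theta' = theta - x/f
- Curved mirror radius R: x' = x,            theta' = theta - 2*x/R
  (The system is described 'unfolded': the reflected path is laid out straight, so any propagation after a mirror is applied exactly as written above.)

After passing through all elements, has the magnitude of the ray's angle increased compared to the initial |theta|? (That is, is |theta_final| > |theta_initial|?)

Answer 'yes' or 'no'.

Answer: yes

Derivation:
Initial: x=1.0000 theta=0.4000
After 1 (propagate distance d=16): x=7.4000 theta=0.4000
After 2 (thin lens f=46): x=7.4000 theta=11/46 (≈0.2391)
After 3 (propagate distance d=16): x=1291/115 (≈11.2261) theta=11/46 (≈0.2391)
After 4 (thin lens f=-10): x=1291/115 (≈11.2261) theta=783/575 (≈1.3617)
After 5 (propagate distance d=34): x=33077/575 (≈57.5252) theta=783/575 (≈1.3617)
After 6 (thin lens f=-17): x=33077/575 (≈57.5252) theta=46388/9775 (≈4.7456)
After 7 (propagate distance d=38): x=2325053/9775 (≈237.8571) theta=46388/9775 (≈4.7456)
After 8 (thin lens f=-20): x=2325053/9775 (≈237.8571) theta=3252813/195500 (≈16.6384)
After 9 (propagate distance d=32 (to screen)): x=37647769/48875 (≈770.2868) theta=3252813/195500 (≈16.6384)
|theta_initial|=0.4000 |theta_final|=3252813/195500 (≈16.6384) -> increased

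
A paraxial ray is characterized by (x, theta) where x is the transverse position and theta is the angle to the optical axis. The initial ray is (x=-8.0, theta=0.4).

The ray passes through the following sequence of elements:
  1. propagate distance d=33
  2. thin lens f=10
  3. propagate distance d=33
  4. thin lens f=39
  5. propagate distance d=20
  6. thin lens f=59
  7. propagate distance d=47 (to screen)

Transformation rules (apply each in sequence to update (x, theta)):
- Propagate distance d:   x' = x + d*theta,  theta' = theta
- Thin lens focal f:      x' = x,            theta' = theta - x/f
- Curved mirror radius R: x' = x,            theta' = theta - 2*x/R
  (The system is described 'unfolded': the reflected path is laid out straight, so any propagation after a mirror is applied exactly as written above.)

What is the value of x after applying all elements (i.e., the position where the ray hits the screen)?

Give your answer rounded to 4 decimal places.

Answer: -7.4996

Derivation:
Initial: x=-8.0000 theta=0.4000
After 1 (propagate distance d=33): x=5.2000 theta=0.4000
After 2 (thin lens f=10): x=5.2000 theta=-0.1200
After 3 (propagate distance d=33): x=1.2400 theta=-0.1200
After 4 (thin lens f=39): x=1.2400 theta=-148/975 (≈-0.1518)
After 5 (propagate distance d=20): x=-1751/975 (≈-1.7959) theta=-148/975 (≈-0.1518)
After 6 (thin lens f=59): x=-1751/975 (≈-1.7959) theta=-179/1475 (≈-0.1214)
After 7 (propagate distance d=47 (to screen)): x=-431416/57525 (≈-7.4996) theta=-179/1475 (≈-0.1214)
Rounded to 4 decimal places: x = -7.4996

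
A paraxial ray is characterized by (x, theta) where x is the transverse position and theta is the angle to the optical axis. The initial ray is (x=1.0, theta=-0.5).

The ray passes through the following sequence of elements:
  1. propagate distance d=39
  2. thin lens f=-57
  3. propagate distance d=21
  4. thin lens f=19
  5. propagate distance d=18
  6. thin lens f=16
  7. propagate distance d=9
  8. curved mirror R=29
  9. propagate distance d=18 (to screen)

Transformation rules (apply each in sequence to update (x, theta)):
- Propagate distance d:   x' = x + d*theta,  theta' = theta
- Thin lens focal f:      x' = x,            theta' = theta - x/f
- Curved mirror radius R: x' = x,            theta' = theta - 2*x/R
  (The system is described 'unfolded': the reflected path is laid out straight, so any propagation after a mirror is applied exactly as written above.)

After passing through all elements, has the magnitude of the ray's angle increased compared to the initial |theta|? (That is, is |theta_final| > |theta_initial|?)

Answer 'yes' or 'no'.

Answer: yes

Derivation:
Initial: x=1.0000 theta=-0.5000
After 1 (propagate distance d=39): x=-18.5000 theta=-0.5000
After 2 (thin lens f=-57): x=-18.5000 theta=-47/57 (≈-0.8246)
After 3 (propagate distance d=21): x=-1361/38 (≈-35.8158) theta=-47/57 (≈-0.8246)
After 4 (thin lens f=19): x=-1361/38 (≈-35.8158) theta=2297/2166 (≈1.0605)
After 5 (propagate distance d=18): x=-12077/722 (≈-16.7271) theta=2297/2166 (≈1.0605)
After 6 (thin lens f=16): x=-12077/722 (≈-16.7271) theta=72983/34656 (≈2.1059)
After 7 (propagate distance d=9): x=25717/11552 (≈2.2262) theta=72983/34656 (≈2.1059)
After 8 (curved mirror R=29): x=25717/11552 (≈2.2262) theta=1962205/1005024 (≈1.9524)
After 9 (propagate distance d=18 (to screen)): x=12519023/335008 (≈37.3693) theta=1962205/1005024 (≈1.9524)
|theta_initial|=0.5000 |theta_final|=1962205/1005024 (≈1.9524) -> increased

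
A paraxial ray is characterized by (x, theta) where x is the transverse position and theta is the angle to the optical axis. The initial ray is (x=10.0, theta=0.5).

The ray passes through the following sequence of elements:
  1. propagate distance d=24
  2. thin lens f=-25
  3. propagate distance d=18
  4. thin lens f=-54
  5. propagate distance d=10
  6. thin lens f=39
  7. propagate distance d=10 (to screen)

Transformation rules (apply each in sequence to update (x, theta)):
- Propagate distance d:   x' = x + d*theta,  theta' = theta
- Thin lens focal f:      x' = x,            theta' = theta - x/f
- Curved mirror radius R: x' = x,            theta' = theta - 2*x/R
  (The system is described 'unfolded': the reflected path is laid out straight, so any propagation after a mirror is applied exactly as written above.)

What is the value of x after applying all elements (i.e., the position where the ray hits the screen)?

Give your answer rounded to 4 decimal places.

Answer: 74.0153

Derivation:
Initial: x=10.0000 theta=0.5000
After 1 (propagate distance d=24): x=22.0000 theta=0.5000
After 2 (thin lens f=-25): x=22.0000 theta=1.3800
After 3 (propagate distance d=18): x=46.8400 theta=1.3800
After 4 (thin lens f=-54): x=46.8400 theta=1517/675 (≈2.2474)
After 5 (propagate distance d=10): x=46787/675 (≈69.3141) theta=1517/675 (≈2.2474)
After 6 (thin lens f=39): x=46787/675 (≈69.3141) theta=952/2025 (≈0.4701)
After 7 (propagate distance d=10 (to screen)): x=149881/2025 (≈74.0153) theta=952/2025 (≈0.4701)
Rounded to 4 decimal places: x = 74.0153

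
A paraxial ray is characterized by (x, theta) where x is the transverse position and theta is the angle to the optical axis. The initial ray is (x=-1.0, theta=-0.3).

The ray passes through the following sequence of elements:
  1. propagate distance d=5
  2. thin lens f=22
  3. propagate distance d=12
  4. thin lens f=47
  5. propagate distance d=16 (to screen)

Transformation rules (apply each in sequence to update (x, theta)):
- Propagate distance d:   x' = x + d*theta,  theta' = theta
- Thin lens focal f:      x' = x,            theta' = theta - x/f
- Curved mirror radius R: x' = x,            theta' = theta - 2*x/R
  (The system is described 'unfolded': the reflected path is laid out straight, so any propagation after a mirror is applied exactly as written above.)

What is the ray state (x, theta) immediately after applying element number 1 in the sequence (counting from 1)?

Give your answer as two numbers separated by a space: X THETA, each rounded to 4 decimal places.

Initial: x=-1.0000 theta=-0.3000
After 1 (propagate distance d=5): x=-2.5000 theta=-0.3000
Rounded to 4 decimal places: x = -2.5000, theta = -0.3000

Answer: -2.5000 -0.3000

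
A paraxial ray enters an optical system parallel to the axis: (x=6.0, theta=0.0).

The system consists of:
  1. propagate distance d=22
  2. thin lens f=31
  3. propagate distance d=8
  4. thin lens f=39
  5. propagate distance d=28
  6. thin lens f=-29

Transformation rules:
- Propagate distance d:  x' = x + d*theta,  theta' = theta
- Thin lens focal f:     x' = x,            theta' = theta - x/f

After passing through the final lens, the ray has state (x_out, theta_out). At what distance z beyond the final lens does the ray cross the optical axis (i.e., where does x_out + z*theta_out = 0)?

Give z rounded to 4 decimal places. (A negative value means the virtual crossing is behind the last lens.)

Initial: x=6.0000 theta=0.0000
After 1 (propagate distance d=22): x=6.0000 theta=0.0000
After 2 (thin lens f=31): x=6.0000 theta=-6/31 (≈-0.1935)
After 3 (propagate distance d=8): x=138/31 (≈4.4516) theta=-6/31 (≈-0.1935)
After 4 (thin lens f=39): x=138/31 (≈4.4516) theta=-4/13 (≈-0.3077)
After 5 (propagate distance d=28): x=-1678/403 (≈-4.1638) theta=-4/13 (≈-0.3077)
After 6 (thin lens f=-29): x=-1678/403 (≈-4.1638) theta=-5274/11687 (≈-0.4513)
z_focus = -x_out/theta_out = -(-1678/403)/(-5274/11687) = -24331/2637 ≈ -9.2268
Rounded to 4 decimal places: z = -9.2268

Answer: -9.2268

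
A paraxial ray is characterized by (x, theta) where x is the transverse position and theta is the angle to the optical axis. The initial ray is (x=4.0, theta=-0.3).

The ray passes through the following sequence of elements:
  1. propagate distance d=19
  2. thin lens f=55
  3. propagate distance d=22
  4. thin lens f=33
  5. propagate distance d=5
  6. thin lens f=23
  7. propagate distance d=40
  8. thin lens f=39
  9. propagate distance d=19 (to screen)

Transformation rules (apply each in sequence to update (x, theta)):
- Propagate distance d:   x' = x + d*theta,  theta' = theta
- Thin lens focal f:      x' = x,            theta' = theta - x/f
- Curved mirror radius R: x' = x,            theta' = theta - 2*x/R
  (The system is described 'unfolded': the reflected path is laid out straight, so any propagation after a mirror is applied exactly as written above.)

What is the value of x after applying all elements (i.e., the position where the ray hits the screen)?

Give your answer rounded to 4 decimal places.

Answer: 7.9045

Derivation:
Initial: x=4.0000 theta=-0.3000
After 1 (propagate distance d=19): x=-1.7000 theta=-0.3000
After 2 (thin lens f=55): x=-1.7000 theta=-74/275 (≈-0.2691)
After 3 (propagate distance d=22): x=-7.6200 theta=-74/275 (≈-0.2691)
After 4 (thin lens f=33): x=-7.6200 theta=-21/550 (≈-0.0382)
After 5 (propagate distance d=5): x=-2148/275 (≈-7.8109) theta=-21/550 (≈-0.0382)
After 6 (thin lens f=23): x=-2148/275 (≈-7.8109) theta=3813/12650 (≈0.3014)
After 7 (propagate distance d=40): x=26856/6325 (≈4.2460) theta=3813/12650 (≈0.3014)
After 8 (thin lens f=39): x=26856/6325 (≈4.2460) theta=6333/32890 (≈0.1926)
After 9 (propagate distance d=19 (to screen)): x=56517/7150 (≈7.9045) theta=6333/32890 (≈0.1926)
Rounded to 4 decimal places: x = 7.9045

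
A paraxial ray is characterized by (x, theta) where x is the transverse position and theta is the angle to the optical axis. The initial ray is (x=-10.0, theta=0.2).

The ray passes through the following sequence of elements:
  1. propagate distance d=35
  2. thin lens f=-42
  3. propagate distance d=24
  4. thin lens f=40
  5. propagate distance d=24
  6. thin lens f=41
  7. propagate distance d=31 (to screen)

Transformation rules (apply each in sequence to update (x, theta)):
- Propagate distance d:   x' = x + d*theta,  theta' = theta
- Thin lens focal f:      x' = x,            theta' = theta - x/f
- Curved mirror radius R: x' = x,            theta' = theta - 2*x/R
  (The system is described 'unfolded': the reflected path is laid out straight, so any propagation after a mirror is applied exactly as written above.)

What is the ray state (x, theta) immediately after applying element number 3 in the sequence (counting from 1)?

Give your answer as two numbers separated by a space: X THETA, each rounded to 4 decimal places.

Answer: 0.0857 0.1286

Derivation:
Initial: x=-10.0000 theta=0.2000
After 1 (propagate distance d=35): x=-3.0000 theta=0.2000
After 2 (thin lens f=-42): x=-3.0000 theta=9/70 (≈0.1286)
After 3 (propagate distance d=24): x=3/35 (≈0.0857) theta=9/70 (≈0.1286)
Rounded to 4 decimal places: x = 0.0857, theta = 0.1286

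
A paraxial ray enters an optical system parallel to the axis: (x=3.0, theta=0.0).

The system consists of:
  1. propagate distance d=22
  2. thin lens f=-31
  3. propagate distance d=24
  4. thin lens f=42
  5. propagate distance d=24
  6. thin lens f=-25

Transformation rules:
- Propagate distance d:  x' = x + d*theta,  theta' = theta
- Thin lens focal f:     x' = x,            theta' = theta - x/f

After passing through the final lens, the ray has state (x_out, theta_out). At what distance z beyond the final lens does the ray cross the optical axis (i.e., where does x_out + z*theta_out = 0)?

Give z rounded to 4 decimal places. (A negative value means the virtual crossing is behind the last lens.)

Initial: x=3.0000 theta=0.0000
After 1 (propagate distance d=22): x=3.0000 theta=0.0000
After 2 (thin lens f=-31): x=3.0000 theta=3/31 (≈0.0968)
After 3 (propagate distance d=24): x=165/31 (≈5.3226) theta=3/31 (≈0.0968)
After 4 (thin lens f=42): x=165/31 (≈5.3226) theta=-13/434 (≈-0.0300)
After 5 (propagate distance d=24): x=999/217 (≈4.6037) theta=-13/434 (≈-0.0300)
After 6 (thin lens f=-25): x=999/217 (≈4.6037) theta=239/1550 (≈0.1542)
z_focus = -x_out/theta_out = -(999/217)/(239/1550) = -49950/1673 ≈ -29.8565
Rounded to 4 decimal places: z = -29.8565

Answer: -29.8565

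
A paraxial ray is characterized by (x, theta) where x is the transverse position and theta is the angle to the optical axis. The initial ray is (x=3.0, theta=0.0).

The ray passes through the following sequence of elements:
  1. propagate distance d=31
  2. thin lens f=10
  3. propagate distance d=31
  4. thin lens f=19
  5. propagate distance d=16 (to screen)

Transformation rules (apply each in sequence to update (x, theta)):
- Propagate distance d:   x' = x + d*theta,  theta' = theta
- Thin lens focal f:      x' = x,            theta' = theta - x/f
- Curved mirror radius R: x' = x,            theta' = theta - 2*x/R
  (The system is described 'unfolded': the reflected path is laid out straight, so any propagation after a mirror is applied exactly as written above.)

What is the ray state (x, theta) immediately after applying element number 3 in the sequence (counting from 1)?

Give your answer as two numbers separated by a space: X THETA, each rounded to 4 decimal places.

Initial: x=3.0000 theta=0.0000
After 1 (propagate distance d=31): x=3.0000 theta=0.0000
After 2 (thin lens f=10): x=3.0000 theta=-0.3000
After 3 (propagate distance d=31): x=-6.3000 theta=-0.3000
Rounded to 4 decimal places: x = -6.3000, theta = -0.3000

Answer: -6.3000 -0.3000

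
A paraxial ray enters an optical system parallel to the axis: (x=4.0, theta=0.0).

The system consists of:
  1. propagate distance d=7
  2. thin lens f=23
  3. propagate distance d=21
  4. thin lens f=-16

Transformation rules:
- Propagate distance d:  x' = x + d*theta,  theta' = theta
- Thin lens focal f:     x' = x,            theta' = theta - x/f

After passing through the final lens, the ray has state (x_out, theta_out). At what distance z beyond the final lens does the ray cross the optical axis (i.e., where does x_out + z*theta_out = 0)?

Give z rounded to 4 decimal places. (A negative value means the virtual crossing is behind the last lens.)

Initial: x=4.0000 theta=0.0000
After 1 (propagate distance d=7): x=4.0000 theta=0.0000
After 2 (thin lens f=23): x=4.0000 theta=-4/23 (≈-0.1739)
After 3 (propagate distance d=21): x=8/23 (≈0.3478) theta=-4/23 (≈-0.1739)
After 4 (thin lens f=-16): x=8/23 (≈0.3478) theta=-7/46 (≈-0.1522)
z_focus = -x_out/theta_out = -(8/23)/(-7/46) = 16/7 ≈ 2.2857
Rounded to 4 decimal places: z = 2.2857

Answer: 2.2857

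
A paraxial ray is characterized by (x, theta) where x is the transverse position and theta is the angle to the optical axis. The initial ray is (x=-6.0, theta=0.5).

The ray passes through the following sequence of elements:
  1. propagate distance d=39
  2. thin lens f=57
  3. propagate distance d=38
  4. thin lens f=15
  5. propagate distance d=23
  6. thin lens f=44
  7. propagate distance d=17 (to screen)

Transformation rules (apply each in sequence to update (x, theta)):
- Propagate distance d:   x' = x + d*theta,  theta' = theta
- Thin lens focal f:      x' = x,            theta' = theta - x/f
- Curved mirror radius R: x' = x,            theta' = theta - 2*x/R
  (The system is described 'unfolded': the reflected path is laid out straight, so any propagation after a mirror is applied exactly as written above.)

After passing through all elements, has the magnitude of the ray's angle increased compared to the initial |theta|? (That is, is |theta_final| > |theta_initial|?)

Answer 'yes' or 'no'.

Answer: yes

Derivation:
Initial: x=-6.0000 theta=0.5000
After 1 (propagate distance d=39): x=13.5000 theta=0.5000
After 2 (thin lens f=57): x=13.5000 theta=5/19 (≈0.2632)
After 3 (propagate distance d=38): x=23.5000 theta=5/19 (≈0.2632)
After 4 (thin lens f=15): x=23.5000 theta=-743/570 (≈-1.3035)
After 5 (propagate distance d=23): x=-1847/285 (≈-6.4807) theta=-743/570 (≈-1.3035)
After 6 (thin lens f=44): x=-1847/285 (≈-6.4807) theta=-4833/4180 (≈-1.1562)
After 7 (propagate distance d=17 (to screen)): x=-327751/12540 (≈-26.1364) theta=-4833/4180 (≈-1.1562)
|theta_initial|=0.5000 |theta_final|=4833/4180 (≈1.1562) -> increased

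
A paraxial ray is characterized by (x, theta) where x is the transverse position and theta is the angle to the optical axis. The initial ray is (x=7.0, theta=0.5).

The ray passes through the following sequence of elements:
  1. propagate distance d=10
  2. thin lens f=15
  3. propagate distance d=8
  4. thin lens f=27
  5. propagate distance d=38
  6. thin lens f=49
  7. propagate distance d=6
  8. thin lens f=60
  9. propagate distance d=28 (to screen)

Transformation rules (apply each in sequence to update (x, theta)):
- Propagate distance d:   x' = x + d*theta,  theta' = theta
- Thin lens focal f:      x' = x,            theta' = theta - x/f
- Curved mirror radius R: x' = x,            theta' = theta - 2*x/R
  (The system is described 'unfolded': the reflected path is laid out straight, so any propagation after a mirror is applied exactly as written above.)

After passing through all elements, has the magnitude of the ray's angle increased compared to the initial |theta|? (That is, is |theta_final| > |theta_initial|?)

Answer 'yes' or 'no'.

Initial: x=7.0000 theta=0.5000
After 1 (propagate distance d=10): x=12.0000 theta=0.5000
After 2 (thin lens f=15): x=12.0000 theta=-0.3000
After 3 (propagate distance d=8): x=9.6000 theta=-0.3000
After 4 (thin lens f=27): x=9.6000 theta=-59/90 (≈-0.6556)
After 5 (propagate distance d=38): x=-689/45 (≈-15.3111) theta=-59/90 (≈-0.6556)
After 6 (thin lens f=49): x=-689/45 (≈-15.3111) theta=-1513/4410 (≈-0.3431)
After 7 (propagate distance d=6): x=-7660/441 (≈-17.3696) theta=-1513/4410 (≈-0.3431)
After 8 (thin lens f=60): x=-7660/441 (≈-17.3696) theta=-709/13230 (≈-0.0536)
After 9 (propagate distance d=28 (to screen)): x=-124826/6615 (≈-18.8701) theta=-709/13230 (≈-0.0536)
|theta_initial|=0.5000 |theta_final|=709/13230 (≈0.0536) -> not increased

Answer: no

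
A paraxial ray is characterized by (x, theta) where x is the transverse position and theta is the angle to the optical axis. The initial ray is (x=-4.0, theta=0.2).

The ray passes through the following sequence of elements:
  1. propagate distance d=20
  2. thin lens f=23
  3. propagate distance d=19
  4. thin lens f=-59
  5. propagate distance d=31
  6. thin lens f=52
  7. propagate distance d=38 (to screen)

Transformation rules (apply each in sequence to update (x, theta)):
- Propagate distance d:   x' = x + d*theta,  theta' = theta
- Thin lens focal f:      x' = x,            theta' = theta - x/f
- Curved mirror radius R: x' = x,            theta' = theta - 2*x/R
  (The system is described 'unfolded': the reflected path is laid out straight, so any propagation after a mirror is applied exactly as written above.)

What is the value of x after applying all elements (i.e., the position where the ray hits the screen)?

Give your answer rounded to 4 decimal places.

Answer: 13.2773

Derivation:
Initial: x=-4.0000 theta=0.2000
After 1 (propagate distance d=20): x=0.0000 theta=0.2000
After 2 (thin lens f=23): x=0.0000 theta=0.2000
After 3 (propagate distance d=19): x=3.8000 theta=0.2000
After 4 (thin lens f=-59): x=3.8000 theta=78/295 (≈0.2644)
After 5 (propagate distance d=31): x=3539/295 (≈11.9966) theta=78/295 (≈0.2644)
After 6 (thin lens f=52): x=3539/295 (≈11.9966) theta=517/15340 (≈0.0337)
After 7 (propagate distance d=38 (to screen)): x=101837/7670 (≈13.2773) theta=517/15340 (≈0.0337)
Rounded to 4 decimal places: x = 13.2773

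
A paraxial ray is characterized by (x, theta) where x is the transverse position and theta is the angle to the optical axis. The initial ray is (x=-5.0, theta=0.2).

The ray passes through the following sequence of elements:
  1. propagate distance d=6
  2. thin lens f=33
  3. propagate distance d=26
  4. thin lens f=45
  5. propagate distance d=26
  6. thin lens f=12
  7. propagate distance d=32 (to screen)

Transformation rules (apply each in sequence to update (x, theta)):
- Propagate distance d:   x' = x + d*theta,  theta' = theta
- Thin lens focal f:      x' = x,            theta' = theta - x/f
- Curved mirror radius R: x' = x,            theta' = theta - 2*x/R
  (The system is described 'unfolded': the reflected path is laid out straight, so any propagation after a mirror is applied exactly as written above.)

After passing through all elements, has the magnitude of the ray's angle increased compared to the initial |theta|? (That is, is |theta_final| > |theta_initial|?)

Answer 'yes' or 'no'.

Answer: yes

Derivation:
Initial: x=-5.0000 theta=0.2000
After 1 (propagate distance d=6): x=-3.8000 theta=0.2000
After 2 (thin lens f=33): x=-3.8000 theta=52/165 (≈0.3152)
After 3 (propagate distance d=26): x=145/33 (≈4.3939) theta=52/165 (≈0.3152)
After 4 (thin lens f=45): x=145/33 (≈4.3939) theta=323/1485 (≈0.2175)
After 5 (propagate distance d=26): x=14923/1485 (≈10.0492) theta=323/1485 (≈0.2175)
After 6 (thin lens f=12): x=14923/1485 (≈10.0492) theta=-11047/17820 (≈-0.6199)
After 7 (propagate distance d=32 (to screen)): x=-43607/4455 (≈-9.7883) theta=-11047/17820 (≈-0.6199)
|theta_initial|=0.2000 |theta_final|=11047/17820 (≈0.6199) -> increased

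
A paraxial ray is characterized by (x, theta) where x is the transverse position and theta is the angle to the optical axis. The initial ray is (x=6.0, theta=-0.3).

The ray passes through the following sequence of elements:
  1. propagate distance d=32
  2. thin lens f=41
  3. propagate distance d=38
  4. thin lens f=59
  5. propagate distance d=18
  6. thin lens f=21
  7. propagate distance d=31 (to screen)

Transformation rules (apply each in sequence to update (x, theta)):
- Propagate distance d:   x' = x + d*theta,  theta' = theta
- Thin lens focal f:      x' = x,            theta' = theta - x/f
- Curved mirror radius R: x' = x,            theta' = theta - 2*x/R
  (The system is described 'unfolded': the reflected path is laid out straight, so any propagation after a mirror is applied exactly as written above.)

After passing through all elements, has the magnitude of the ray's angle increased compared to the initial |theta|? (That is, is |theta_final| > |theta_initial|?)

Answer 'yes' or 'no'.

Initial: x=6.0000 theta=-0.3000
After 1 (propagate distance d=32): x=-3.6000 theta=-0.3000
After 2 (thin lens f=41): x=-3.6000 theta=-87/410 (≈-0.2122)
After 3 (propagate distance d=38): x=-2391/205 (≈-11.6634) theta=-87/410 (≈-0.2122)
After 4 (thin lens f=59): x=-2391/205 (≈-11.6634) theta=-351/24190 (≈-0.0145)
After 5 (propagate distance d=18): x=-144228/12095 (≈-11.9246) theta=-351/24190 (≈-0.0145)
After 6 (thin lens f=21): x=-144228/12095 (≈-11.9246) theta=2677/4838 (≈0.5533)
After 7 (propagate distance d=31 (to screen)): x=126479/24190 (≈5.2286) theta=2677/4838 (≈0.5533)
|theta_initial|=0.3000 |theta_final|=2677/4838 (≈0.5533) -> increased

Answer: yes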